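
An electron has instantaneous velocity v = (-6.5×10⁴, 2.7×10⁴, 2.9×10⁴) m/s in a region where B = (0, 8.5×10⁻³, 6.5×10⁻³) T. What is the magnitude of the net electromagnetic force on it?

v×B = (-71.0, 422, -552) N/C.
F = q v×B = (−1.602×10⁻¹⁹ C)·(-71.0, 422, -552) = (1.14×10⁻¹⁷, -6.77×10⁻¹⁷, 8.85×10⁻¹⁷) N.
|F| = 1.12×10⁻¹⁶ N.

|F| ≈ 1.12×10⁻¹⁶ N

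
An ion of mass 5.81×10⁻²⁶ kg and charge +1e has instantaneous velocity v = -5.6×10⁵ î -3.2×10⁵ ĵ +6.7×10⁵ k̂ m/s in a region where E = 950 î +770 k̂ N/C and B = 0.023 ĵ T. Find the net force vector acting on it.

F ≈ (-2.32×10⁻¹⁵, 0, -1.94×10⁻¹⁵) N

v×B = (-1.54×10⁴, 0, -1.29×10⁴) N/C.
E + v×B = (-1.45×10⁴, 0, -1.21×10⁴) N/C.
F = q(E + v×B) = (1.602×10⁻¹⁹ C)·(-1.45×10⁴, 0, -1.21×10⁴) = (-2.32×10⁻¹⁵, 0, -1.94×10⁻¹⁵) N.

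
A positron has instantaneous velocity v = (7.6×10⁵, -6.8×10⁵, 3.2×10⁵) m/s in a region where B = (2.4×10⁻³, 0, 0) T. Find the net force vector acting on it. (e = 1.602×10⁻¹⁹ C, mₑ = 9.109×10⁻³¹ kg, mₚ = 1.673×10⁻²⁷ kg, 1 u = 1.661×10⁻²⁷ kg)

F ≈ (0, 1.23×10⁻¹⁶, 2.61×10⁻¹⁶) N

v×B = (0, 768, 1630) N/C.
F = q v×B = (1.602×10⁻¹⁹ C)·(0, 768, 1630) = (0, 1.23×10⁻¹⁶, 2.61×10⁻¹⁶) N.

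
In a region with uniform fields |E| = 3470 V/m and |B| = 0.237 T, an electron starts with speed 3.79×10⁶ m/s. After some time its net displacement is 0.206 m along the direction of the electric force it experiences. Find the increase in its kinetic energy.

The magnetic force is always ⟂ v and does no work; only the electric force changes KE.
ΔKE = F_E · d = |q|E d = (1.602×10⁻¹⁹)(3470)(0.206) ≈ 1.15×10⁻¹⁶ J.

ΔKE ≈ 1.15×10⁻¹⁶ J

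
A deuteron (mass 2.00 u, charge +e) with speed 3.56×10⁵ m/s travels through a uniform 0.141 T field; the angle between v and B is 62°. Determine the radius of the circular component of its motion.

v⊥ = v sinθ = 3.56×10⁵·sin62° ≈ 3.143×10⁵ m/s.
r = m v⊥/(|q|B) = (3.322×10⁻²⁷)(3.143×10⁵)/((1.602×10⁻¹⁹)(0.141)) ≈ 0.0462 m.

r ≈ 0.0462 m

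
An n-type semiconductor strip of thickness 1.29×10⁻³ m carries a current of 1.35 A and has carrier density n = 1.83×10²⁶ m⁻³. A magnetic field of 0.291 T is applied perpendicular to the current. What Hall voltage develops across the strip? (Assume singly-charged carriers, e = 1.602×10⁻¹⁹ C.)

V_H = IB/(n e t).
V_H = (1.35)(0.291)/((1.83×10²⁶)(1.602×10⁻¹⁹)(1.29×10⁻³)) ≈ 1.04×10⁻⁵ V.

V_H ≈ 1.04×10⁻⁵ V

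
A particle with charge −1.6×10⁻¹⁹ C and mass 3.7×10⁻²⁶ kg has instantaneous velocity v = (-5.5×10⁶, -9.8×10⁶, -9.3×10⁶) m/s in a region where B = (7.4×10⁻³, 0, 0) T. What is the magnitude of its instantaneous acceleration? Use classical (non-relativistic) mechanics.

v×B = (0, -6.88×10⁴, 7.25×10⁴) N/C.
F = q v×B = (−1.6×10⁻¹⁹ C)·(0, -6.88×10⁴, 7.25×10⁴) = (0, 1.10×10⁻¹⁴, -1.16×10⁻¹⁴) N.
|a| = |F|/m = 1.600×10⁻¹⁴/3.7×10⁻²⁶ ≈ 4.32×10¹¹ m/s².

|a| ≈ 4.32×10¹¹ m/s²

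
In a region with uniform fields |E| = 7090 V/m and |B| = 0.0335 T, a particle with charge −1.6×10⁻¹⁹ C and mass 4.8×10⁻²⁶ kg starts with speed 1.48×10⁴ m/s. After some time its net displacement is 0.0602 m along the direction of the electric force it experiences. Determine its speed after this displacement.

v_f ≈ 5.54×10⁴ m/s

B does no work; ΔKE = |q|E d.
½mv_f² = ½mv₀² + |q|Ed = ½(4.8×10⁻²⁶)(1.48×10⁴)² + (1.6×10⁻¹⁹)(7090)(0.0602) ≈ 5.257×10⁻¹⁸ J + 6.829×10⁻¹⁷ J ≈ 7.355×10⁻¹⁷ J.
v_f = √(2·7.355×10⁻¹⁷/4.8×10⁻²⁶) ≈ 5.54×10⁴ m/s.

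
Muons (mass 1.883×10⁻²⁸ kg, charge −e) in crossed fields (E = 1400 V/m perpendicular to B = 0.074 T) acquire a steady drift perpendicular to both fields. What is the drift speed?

The steady drift has the magnetic force balancing the electric force, so v_d = E/B.
v_d = 1400/0.074 = 1.9×10⁴ m/s.

v_d ≈ 1.9×10⁴ m/s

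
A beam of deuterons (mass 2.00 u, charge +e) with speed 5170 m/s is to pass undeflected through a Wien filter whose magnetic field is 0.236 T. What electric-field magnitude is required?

E = 1220 V/m

For straight-line motion qE = qvB, so E = vB.
E = 5170 × 0.236 = 1220 V/m.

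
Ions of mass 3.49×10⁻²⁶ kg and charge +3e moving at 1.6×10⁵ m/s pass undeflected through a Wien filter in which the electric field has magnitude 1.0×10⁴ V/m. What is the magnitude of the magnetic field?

B = 0.062 T

Balance of forces in the selector: qE = qvB ⇒ B = E/v.
B = 1.0×10⁴/1.6×10⁵ = 0.062 T.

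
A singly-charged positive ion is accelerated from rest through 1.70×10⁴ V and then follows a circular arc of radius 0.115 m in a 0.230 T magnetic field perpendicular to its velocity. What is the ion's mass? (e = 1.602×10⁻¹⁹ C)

m ≈ 3.30×10⁻²⁷ kg

Combine |q|V = ½mv² and r = mv/(|q|B): eliminate v to get m = qB²r²/(2V).
m = (1.602×10⁻¹⁹)(0.230)²(0.115)²/(2·1.70×10⁴) ≈ 3.30×10⁻²⁷ kg.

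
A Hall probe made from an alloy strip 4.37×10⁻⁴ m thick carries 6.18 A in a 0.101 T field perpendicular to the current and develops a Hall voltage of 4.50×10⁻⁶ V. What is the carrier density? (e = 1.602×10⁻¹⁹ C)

From V_H = IB/(n e t), n = IB/(V_H e t).
n = (6.18)(0.101)/((4.50×10⁻⁶)(1.602×10⁻¹⁹)(4.37×10⁻⁴)) ≈ 1.98×10²⁷ m⁻³.

n ≈ 1.98×10²⁷ m⁻³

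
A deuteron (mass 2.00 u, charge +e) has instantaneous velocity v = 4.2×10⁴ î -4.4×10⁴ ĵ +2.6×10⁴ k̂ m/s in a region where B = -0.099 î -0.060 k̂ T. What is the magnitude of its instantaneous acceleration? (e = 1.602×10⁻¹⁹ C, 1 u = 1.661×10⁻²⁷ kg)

|a| ≈ 2.46×10¹¹ m/s²

v×B = (2640, -54.0, -4360) N/C.
F = q v×B = (1.602×10⁻¹⁹ C)·(2640, -54.0, -4360) = (4.23×10⁻¹⁶, -8.65×10⁻¹⁸, -6.98×10⁻¹⁶) N.
|a| = |F|/m = 8.160×10⁻¹⁶/3.322×10⁻²⁷ ≈ 2.46×10¹¹ m/s².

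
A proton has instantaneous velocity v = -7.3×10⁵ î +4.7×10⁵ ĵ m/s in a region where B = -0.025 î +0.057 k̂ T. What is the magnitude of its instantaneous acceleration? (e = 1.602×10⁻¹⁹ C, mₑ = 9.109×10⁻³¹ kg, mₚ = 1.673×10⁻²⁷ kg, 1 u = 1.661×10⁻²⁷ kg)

v×B = (2.68×10⁴, 4.16×10⁴, 1.18×10⁴) N/C.
F = q v×B = (1.602×10⁻¹⁹ C)·(2.68×10⁴, 4.16×10⁴, 1.18×10⁴) = (4.29×10⁻¹⁵, 6.67×10⁻¹⁵, 1.88×10⁻¹⁵) N.
|a| = |F|/m = 8.148×10⁻¹⁵/1.673×10⁻²⁷ ≈ 4.87×10¹² m/s².

|a| ≈ 4.87×10¹² m/s²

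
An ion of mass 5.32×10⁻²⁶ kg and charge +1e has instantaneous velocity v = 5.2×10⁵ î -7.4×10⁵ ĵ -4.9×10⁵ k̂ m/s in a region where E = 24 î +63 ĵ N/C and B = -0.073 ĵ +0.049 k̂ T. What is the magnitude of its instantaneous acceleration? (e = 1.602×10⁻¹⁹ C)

v×B = (-7.20×10⁴, -2.55×10⁴, -3.80×10⁴) N/C.
E + v×B = (-7.20×10⁴, -2.54×10⁴, -3.80×10⁴) N/C.
F = q(E + v×B) = (1.602×10⁻¹⁹ C)·(-7.20×10⁴, -2.54×10⁴, -3.80×10⁴) = (-1.15×10⁻¹⁴, -4.07×10⁻¹⁵, -6.08×10⁻¹⁵) N.
|a| = |F|/m = 1.366×10⁻¹⁴/5.32×10⁻²⁶ ≈ 2.57×10¹¹ m/s².

|a| ≈ 2.57×10¹¹ m/s²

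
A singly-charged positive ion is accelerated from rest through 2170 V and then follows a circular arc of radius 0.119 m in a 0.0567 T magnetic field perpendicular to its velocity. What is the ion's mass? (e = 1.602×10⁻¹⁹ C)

Combine |q|V = ½mv² and r = mv/(|q|B): eliminate v to get m = qB²r²/(2V).
m = (1.602×10⁻¹⁹)(0.0567)²(0.119)²/(2·2170) ≈ 1.68×10⁻²⁷ kg.

m ≈ 1.68×10⁻²⁷ kg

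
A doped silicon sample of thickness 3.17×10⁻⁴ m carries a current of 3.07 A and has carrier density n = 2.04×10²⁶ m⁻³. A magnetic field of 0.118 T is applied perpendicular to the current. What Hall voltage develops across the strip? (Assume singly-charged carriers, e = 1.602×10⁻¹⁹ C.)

V_H ≈ 3.50×10⁻⁵ V

V_H = IB/(n e t).
V_H = (3.07)(0.118)/((2.04×10²⁶)(1.602×10⁻¹⁹)(3.17×10⁻⁴)) ≈ 3.50×10⁻⁵ V.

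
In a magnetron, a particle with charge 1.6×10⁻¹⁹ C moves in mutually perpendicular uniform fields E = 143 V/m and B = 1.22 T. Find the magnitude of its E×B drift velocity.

The E×B drift speed is v_d = E/B.
v_d = 143/1.22 = 117 m/s.

v_d ≈ 117 m/s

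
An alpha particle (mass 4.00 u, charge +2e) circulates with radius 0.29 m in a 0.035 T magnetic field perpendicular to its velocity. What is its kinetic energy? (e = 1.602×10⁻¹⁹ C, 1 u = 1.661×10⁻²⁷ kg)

v = |q|Br/m, then KE = ½mv² = (qBr)²/(2m).
v = (3.204×10⁻¹⁹)(0.035)(0.29)/6.644×10⁻²⁷ ≈ 4.895×10⁵ m/s.
KE = ½(6.644×10⁻²⁷)(4.895×10⁵)² ≈ 8.0×10⁻¹⁶ J = 5000 eV.

KE ≈ 5000 eV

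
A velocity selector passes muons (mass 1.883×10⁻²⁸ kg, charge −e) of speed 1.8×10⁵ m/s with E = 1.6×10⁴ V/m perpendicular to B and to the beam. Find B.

Balance of forces in the selector: qE = qvB ⇒ B = E/v.
B = 1.6×10⁴/1.8×10⁵ = 0.089 T.

B = 0.089 T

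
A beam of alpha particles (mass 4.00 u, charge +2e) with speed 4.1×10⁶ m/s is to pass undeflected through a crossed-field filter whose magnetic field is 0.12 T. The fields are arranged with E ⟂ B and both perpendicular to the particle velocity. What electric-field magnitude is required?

E = 4.9×10⁵ V/m

For straight-line motion qE = qvB, so E = vB.
E = 4.1×10⁶ × 0.12 = 4.9×10⁵ V/m.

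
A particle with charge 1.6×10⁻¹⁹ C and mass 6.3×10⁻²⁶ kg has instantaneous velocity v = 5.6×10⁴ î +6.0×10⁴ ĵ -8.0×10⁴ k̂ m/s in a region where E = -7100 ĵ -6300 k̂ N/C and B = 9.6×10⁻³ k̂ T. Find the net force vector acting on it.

F ≈ (9.22×10⁻¹⁷, -1.22×10⁻¹⁵, -1.01×10⁻¹⁵) N

v×B = (576, -538, 0) N/C.
E + v×B = (576, -7640, -6300) N/C.
F = q(E + v×B) = (1.6×10⁻¹⁹ C)·(576, -7640, -6300) = (9.22×10⁻¹⁷, -1.22×10⁻¹⁵, -1.01×10⁻¹⁵) N.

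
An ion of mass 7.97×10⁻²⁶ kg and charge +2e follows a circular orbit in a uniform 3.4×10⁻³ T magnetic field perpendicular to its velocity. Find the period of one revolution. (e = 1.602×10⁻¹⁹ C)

The cyclotron period depends only on m, q, B: T = 2πm/(|q|B).
T = 2π(7.97×10⁻²⁶)/((3.204×10⁻¹⁹)(3.4×10⁻³)) ≈ 4.6×10⁻⁴ s.

T ≈ 4.6×10⁻⁴ s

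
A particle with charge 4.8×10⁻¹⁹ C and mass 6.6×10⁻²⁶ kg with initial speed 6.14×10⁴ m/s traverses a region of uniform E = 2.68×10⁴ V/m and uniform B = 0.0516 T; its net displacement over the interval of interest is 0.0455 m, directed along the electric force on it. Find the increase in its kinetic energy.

The magnetic force is always ⟂ v and does no work; only the electric force changes KE.
ΔKE = F_E · d = |q|E d = (4.8×10⁻¹⁹)(2.68×10⁴)(0.0455) ≈ 5.85×10⁻¹⁶ J.

ΔKE ≈ 5.85×10⁻¹⁶ J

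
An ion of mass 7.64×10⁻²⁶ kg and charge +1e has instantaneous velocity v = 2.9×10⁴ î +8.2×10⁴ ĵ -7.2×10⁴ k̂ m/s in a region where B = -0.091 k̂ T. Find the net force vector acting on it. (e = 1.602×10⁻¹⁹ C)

F ≈ (-1.20×10⁻¹⁵, 4.23×10⁻¹⁶, 0) N

v×B = (-7460, 2640, 0) N/C.
F = q v×B = (1.602×10⁻¹⁹ C)·(-7460, 2640, 0) = (-1.20×10⁻¹⁵, 4.23×10⁻¹⁶, 0) N.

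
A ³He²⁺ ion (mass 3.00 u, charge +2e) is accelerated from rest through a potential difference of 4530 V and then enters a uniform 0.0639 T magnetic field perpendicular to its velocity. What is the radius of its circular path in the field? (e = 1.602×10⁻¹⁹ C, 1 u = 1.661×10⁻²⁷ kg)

r ≈ 0.186 m

Acceleration: |q|V = ½mv² ⇒ v = √(2|q|V/m) = √(2·3.204×10⁻¹⁹·4530/4.983×10⁻²⁷) ≈ 7.632×10⁵ m/s.
In the field: r = mv/(|q|B) = (4.983×10⁻²⁷)(7.632×10⁵)/((3.204×10⁻¹⁹)(0.0639)) ≈ 0.186 m.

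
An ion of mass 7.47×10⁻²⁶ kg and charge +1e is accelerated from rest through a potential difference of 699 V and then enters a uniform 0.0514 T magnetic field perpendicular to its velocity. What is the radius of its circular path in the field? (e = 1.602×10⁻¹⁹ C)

Acceleration: |q|V = ½mv² ⇒ v = √(2|q|V/m) = √(2·1.602×10⁻¹⁹·699/7.47×10⁻²⁶) ≈ 5.476×10⁴ m/s.
In the field: r = mv/(|q|B) = (7.47×10⁻²⁶)(5.476×10⁴)/((1.602×10⁻¹⁹)(0.0514)) ≈ 0.497 m.

r ≈ 0.497 m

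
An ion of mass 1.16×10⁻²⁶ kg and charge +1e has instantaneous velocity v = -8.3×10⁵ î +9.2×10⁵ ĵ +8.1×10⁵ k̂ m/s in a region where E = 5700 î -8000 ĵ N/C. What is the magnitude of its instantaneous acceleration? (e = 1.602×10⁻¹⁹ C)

Only an electric field acts, so F = qE = (1.602×10⁻¹⁹ C)·(5700, -8000, 0) = (9.13×10⁻¹⁶, -1.28×10⁻¹⁵, 0) N.
|a| = |F|/m = 1.574×10⁻¹⁵/1.16×10⁻²⁶ ≈ 1.36×10¹¹ m/s².

|a| ≈ 1.36×10¹¹ m/s²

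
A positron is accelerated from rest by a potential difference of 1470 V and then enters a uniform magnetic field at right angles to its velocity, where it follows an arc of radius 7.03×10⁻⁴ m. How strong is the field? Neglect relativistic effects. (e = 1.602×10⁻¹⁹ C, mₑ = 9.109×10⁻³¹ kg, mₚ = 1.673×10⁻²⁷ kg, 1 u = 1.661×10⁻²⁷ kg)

v = √(2|q|V/m) = √(2·1.602×10⁻¹⁹·1470/9.109×10⁻³¹) ≈ 2.274×10⁷ m/s.
B = mv/(|q|r) = (9.109×10⁻³¹)(2.274×10⁷)/((1.602×10⁻¹⁹)(7.03×10⁻⁴)) ≈ 0.184 T.

B ≈ 0.184 T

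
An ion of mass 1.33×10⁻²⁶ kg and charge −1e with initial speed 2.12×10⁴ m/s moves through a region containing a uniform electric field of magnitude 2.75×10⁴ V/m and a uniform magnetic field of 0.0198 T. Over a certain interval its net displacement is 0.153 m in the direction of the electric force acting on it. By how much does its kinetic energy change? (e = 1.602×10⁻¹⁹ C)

ΔKE ≈ 6.74×10⁻¹⁶ J

The magnetic force is always ⟂ v and does no work; only the electric force changes KE.
ΔKE = F_E · d = |q|E d = (1.602×10⁻¹⁹)(2.75×10⁴)(0.153) ≈ 6.74×10⁻¹⁶ J.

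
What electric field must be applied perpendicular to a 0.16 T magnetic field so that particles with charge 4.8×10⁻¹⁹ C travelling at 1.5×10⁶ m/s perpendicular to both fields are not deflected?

For straight-line motion qE = qvB, so E = vB.
E = 1.5×10⁶ × 0.16 = 2.4×10⁵ V/m.

E = 2.4×10⁵ V/m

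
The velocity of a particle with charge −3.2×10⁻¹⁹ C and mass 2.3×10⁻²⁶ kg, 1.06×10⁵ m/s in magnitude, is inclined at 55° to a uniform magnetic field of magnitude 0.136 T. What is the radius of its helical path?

r ≈ 0.0459 m

v⊥ = v sinθ = 1.06×10⁵·sin55° ≈ 8.683×10⁴ m/s.
r = m v⊥/(|q|B) = (2.3×10⁻²⁶)(8.683×10⁴)/((3.2×10⁻¹⁹)(0.136)) ≈ 0.0459 m.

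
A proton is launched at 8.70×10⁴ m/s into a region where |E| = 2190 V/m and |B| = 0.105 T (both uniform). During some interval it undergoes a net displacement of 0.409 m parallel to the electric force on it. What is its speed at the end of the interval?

v_f ≈ 4.23×10⁵ m/s

B does no work; ΔKE = |q|E d.
½mv_f² = ½mv₀² + |q|Ed = ½(1.673×10⁻²⁷)(8.70×10⁴)² + (1.602×10⁻¹⁹)(2190)(0.409) ≈ 6.331×10⁻¹⁸ J + 1.435×10⁻¹⁶ J ≈ 1.498×10⁻¹⁶ J.
v_f = √(2·1.498×10⁻¹⁶/1.673×10⁻²⁷) ≈ 4.23×10⁵ m/s.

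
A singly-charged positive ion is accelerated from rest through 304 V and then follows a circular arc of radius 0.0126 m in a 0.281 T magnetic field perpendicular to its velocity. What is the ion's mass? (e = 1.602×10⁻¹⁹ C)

m ≈ 3.30×10⁻²⁷ kg

Combine |q|V = ½mv² and r = mv/(|q|B): eliminate v to get m = qB²r²/(2V).
m = (1.602×10⁻¹⁹)(0.281)²(0.0126)²/(2·304) ≈ 3.30×10⁻²⁷ kg.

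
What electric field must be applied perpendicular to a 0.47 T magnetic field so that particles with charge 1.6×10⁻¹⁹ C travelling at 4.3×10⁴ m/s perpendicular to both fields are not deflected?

E = 2.0×10⁴ V/m

For straight-line motion qE = qvB, so E = vB.
E = 4.3×10⁴ × 0.47 = 2.0×10⁴ V/m.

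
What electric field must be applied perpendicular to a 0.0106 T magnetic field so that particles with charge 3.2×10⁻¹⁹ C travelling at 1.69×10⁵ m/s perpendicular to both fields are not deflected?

For straight-line motion qE = qvB, so E = vB.
E = 1.69×10⁵ × 0.0106 = 1790 V/m.

E = 1790 V/m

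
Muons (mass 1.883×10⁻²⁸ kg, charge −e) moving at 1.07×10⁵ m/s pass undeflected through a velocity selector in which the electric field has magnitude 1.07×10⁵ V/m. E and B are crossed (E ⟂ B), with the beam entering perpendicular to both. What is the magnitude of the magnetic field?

B = 1.00 T

Balance of forces in the selector: qE = qvB ⇒ B = E/v.
B = 1.07×10⁵/1.07×10⁵ = 1.00 T.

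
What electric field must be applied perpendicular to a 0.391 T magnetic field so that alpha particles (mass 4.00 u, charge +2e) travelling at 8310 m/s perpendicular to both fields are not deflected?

For straight-line motion qE = qvB, so E = vB.
E = 8310 × 0.391 = 3250 V/m.

E = 3250 V/m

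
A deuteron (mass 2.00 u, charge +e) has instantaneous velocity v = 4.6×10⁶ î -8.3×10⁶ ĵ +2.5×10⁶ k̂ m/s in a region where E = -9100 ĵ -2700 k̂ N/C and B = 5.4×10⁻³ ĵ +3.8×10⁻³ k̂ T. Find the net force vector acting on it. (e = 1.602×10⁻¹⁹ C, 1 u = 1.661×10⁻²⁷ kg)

F ≈ (-7.22×10⁻¹⁵, -4.26×10⁻¹⁵, 3.55×10⁻¹⁵) N

v×B = (-4.50×10⁴, -1.75×10⁴, 2.48×10⁴) N/C.
E + v×B = (-4.50×10⁴, -2.66×10⁴, 2.21×10⁴) N/C.
F = q(E + v×B) = (1.602×10⁻¹⁹ C)·(-4.50×10⁴, -2.66×10⁴, 2.21×10⁴) = (-7.22×10⁻¹⁵, -4.26×10⁻¹⁵, 3.55×10⁻¹⁵) N.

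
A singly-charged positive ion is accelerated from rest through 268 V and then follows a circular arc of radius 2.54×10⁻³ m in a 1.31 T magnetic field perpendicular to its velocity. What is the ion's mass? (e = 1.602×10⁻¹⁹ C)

m ≈ 3.31×10⁻²⁷ kg

Combine |q|V = ½mv² and r = mv/(|q|B): eliminate v to get m = qB²r²/(2V).
m = (1.602×10⁻¹⁹)(1.31)²(2.54×10⁻³)²/(2·268) ≈ 3.31×10⁻²⁷ kg.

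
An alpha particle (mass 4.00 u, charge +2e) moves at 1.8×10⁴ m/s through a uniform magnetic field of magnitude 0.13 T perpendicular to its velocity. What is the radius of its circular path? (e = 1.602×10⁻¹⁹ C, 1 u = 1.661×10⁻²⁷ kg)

r ≈ 2.9×10⁻³ m

The magnetic force provides the centripetal force: |q|vB = mv²/r.
r = mv/(|q|B) = (6.644×10⁻²⁷)(1.8×10⁴)/((3.204×10⁻¹⁹)(0.13)) ≈ 2.9×10⁻³ m.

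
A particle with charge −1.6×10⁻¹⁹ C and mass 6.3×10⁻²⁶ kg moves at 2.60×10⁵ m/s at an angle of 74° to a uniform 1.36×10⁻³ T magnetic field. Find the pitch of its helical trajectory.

v∥ = v cosθ = 2.60×10⁵·cos74° ≈ 7.167×10⁴ m/s.
T = 2πm/(|q|B) = 2π(6.3×10⁻²⁶)/((1.6×10⁻¹⁹)(1.36×10⁻³)) ≈ 1.819×10⁻³ s.
pitch = v∥ T = (7.167×10⁴)(1.819×10⁻³) ≈ 130 m.

p ≈ 130 m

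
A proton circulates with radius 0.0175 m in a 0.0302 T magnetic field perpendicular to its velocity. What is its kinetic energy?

KE ≈ 13.4 eV

v = |q|Br/m, then KE = ½mv² = (qBr)²/(2m).
v = (1.602×10⁻¹⁹)(0.0302)(0.0175)/1.673×10⁻²⁷ ≈ 5.061×10⁴ m/s.
KE = ½(1.673×10⁻²⁷)(5.061×10⁴)² ≈ 2.14×10⁻¹⁸ J = 13.4 eV.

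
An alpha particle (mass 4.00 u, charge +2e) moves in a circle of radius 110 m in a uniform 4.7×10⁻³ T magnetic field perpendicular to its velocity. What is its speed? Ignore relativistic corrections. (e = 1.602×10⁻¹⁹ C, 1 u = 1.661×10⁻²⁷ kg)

From |q|vB = mv²/r, v = |q|Br/m.
v = (3.204×10⁻¹⁹)(4.7×10⁻³)(110)/6.644×10⁻²⁷ ≈ 2.5×10⁷ m/s.

v ≈ 2.5×10⁷ m/s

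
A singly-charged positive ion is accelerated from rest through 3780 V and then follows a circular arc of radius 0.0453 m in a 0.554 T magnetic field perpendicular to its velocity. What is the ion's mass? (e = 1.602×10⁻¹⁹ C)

m ≈ 1.33×10⁻²⁶ kg

Combine |q|V = ½mv² and r = mv/(|q|B): eliminate v to get m = qB²r²/(2V).
m = (1.602×10⁻¹⁹)(0.554)²(0.0453)²/(2·3780) ≈ 1.33×10⁻²⁶ kg.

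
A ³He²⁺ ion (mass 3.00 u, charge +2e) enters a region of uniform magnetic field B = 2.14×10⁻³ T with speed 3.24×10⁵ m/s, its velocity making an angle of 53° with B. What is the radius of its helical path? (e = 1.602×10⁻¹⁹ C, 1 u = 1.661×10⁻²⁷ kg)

r ≈ 1.88 m

v⊥ = v sinθ = 3.24×10⁵·sin53° ≈ 2.588×10⁵ m/s.
r = m v⊥/(|q|B) = (4.983×10⁻²⁷)(2.588×10⁵)/((3.204×10⁻¹⁹)(2.14×10⁻³)) ≈ 1.88 m.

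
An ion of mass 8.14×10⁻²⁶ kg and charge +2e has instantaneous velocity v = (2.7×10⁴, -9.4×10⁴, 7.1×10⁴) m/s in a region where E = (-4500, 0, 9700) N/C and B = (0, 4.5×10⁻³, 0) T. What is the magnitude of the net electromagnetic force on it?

v×B = (-320, 0, 121) N/C.
E + v×B = (-4820, 0, 9820) N/C.
F = q(E + v×B) = (3.204×10⁻¹⁹ C)·(-4820, 0, 9820) = (-1.54×10⁻¹⁵, 0, 3.15×10⁻¹⁵) N.
|F| = 3.51×10⁻¹⁵ N.

|F| ≈ 3.51×10⁻¹⁵ N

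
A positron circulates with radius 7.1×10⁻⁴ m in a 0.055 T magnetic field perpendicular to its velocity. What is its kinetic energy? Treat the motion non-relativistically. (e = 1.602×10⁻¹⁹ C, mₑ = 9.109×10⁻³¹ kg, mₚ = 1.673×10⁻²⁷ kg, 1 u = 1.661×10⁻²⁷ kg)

v = |q|Br/m, then KE = ½mv² = (qBr)²/(2m).
v = (1.602×10⁻¹⁹)(0.055)(7.1×10⁻⁴)/9.109×10⁻³¹ ≈ 6.868×10⁶ m/s.
KE = ½(9.109×10⁻³¹)(6.868×10⁶)² ≈ 2.1×10⁻¹⁷ J.

KE ≈ 2.1×10⁻¹⁷ J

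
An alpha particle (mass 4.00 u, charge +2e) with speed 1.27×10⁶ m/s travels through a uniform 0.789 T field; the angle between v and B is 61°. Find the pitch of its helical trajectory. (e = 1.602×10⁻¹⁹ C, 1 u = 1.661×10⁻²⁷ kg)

p ≈ 0.102 m

v∥ = v cosθ = 1.27×10⁶·cos61° ≈ 6.157×10⁵ m/s.
T = 2πm/(|q|B) = 2π(6.644×10⁻²⁷)/((3.204×10⁻¹⁹)(0.789)) ≈ 1.651×10⁻⁷ s.
pitch = v∥ T = (6.157×10⁵)(1.651×10⁻⁷) ≈ 0.102 m.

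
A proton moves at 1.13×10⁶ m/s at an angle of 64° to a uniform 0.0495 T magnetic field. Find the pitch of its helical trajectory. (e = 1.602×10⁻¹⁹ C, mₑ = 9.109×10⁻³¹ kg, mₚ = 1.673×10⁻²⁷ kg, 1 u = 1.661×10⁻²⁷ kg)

v∥ = v cosθ = 1.13×10⁶·cos64° ≈ 4.954×10⁵ m/s.
T = 2πm/(|q|B) = 2π(1.673×10⁻²⁷)/((1.602×10⁻¹⁹)(0.0495)) ≈ 1.326×10⁻⁶ s.
pitch = v∥ T = (4.954×10⁵)(1.326×10⁻⁶) ≈ 0.657 m.

p ≈ 0.657 m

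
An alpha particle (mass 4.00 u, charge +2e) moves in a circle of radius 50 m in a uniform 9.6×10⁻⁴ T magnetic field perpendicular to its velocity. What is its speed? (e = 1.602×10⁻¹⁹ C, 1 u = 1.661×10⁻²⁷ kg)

From |q|vB = mv²/r, v = |q|Br/m.
v = (3.204×10⁻¹⁹)(9.6×10⁻⁴)(50)/6.644×10⁻²⁷ ≈ 2.3×10⁶ m/s.

v ≈ 2.3×10⁶ m/s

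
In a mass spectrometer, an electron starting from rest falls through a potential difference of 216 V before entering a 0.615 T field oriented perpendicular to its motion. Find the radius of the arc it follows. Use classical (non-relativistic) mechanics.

r ≈ 8.06×10⁻⁵ m

Acceleration: |q|V = ½mv² ⇒ v = √(2|q|V/m) = √(2·1.602×10⁻¹⁹·216/9.109×10⁻³¹) ≈ 8.716×10⁶ m/s.
In the field: r = mv/(|q|B) = (9.109×10⁻³¹)(8.716×10⁶)/((1.602×10⁻¹⁹)(0.615)) ≈ 8.06×10⁻⁵ m.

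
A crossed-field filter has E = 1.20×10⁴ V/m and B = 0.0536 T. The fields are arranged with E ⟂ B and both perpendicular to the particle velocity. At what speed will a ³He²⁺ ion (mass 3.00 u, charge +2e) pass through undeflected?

For undeflected motion the electric and magnetic forces balance: qE = qvB.
v = E/B = 1.20×10⁴/0.0536 = 2.24×10⁵ m/s.

v = 2.24×10⁵ m/s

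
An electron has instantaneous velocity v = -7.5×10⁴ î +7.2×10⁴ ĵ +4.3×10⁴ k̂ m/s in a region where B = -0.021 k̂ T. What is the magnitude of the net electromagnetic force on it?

|F| ≈ 3.50×10⁻¹⁶ N

v×B = (-1510, -1580, 0) N/C.
F = q v×B = (−1.602×10⁻¹⁹ C)·(-1510, -1580, 0) = (2.42×10⁻¹⁶, 2.52×10⁻¹⁶, 0) N.
|F| = 3.50×10⁻¹⁶ N.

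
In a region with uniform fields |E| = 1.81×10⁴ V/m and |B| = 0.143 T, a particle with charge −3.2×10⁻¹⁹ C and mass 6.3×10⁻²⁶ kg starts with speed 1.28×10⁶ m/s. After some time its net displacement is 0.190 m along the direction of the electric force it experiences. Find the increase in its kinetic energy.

ΔKE ≈ 1.10×10⁻¹⁵ J

The magnetic force is always ⟂ v and does no work; only the electric force changes KE.
ΔKE = F_E · d = |q|E d = (3.2×10⁻¹⁹)(1.81×10⁴)(0.190) ≈ 1.10×10⁻¹⁵ J.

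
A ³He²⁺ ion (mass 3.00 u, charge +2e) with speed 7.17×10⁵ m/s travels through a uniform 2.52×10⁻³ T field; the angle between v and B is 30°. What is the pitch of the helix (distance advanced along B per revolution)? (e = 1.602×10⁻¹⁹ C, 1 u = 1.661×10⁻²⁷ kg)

v∥ = v cosθ = 7.17×10⁵·cos30° ≈ 6.209×10⁵ m/s.
T = 2πm/(|q|B) = 2π(4.983×10⁻²⁷)/((3.204×10⁻¹⁹)(2.52×10⁻³)) ≈ 3.878×10⁻⁵ s.
pitch = v∥ T = (6.209×10⁵)(3.878×10⁻⁵) ≈ 24.1 m.

p ≈ 24.1 m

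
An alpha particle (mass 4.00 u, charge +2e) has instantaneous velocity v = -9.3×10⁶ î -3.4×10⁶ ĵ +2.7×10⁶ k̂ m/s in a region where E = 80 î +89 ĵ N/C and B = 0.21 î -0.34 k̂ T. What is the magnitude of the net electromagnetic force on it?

v×B = (1.16×10⁶, -2.60×10⁶, 7.14×10⁵) N/C.
E + v×B = (1.16×10⁶, -2.59×10⁶, 7.14×10⁵) N/C.
F = q(E + v×B) = (3.204×10⁻¹⁹ C)·(1.16×10⁶, -2.59×10⁶, 7.14×10⁵) = (3.70×10⁻¹³, -8.31×10⁻¹³, 2.29×10⁻¹³) N.
|F| = 9.38×10⁻¹³ N.

|F| ≈ 9.38×10⁻¹³ N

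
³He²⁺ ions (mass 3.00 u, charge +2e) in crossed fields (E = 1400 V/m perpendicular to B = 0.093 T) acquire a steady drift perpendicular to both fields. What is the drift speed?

v_d ≈ 1.5×10⁴ m/s

In crossed fields the guiding centre drifts at v_d = |E×B|/B² = E/B, independent of charge and mass.
v_d = 1400/0.093 = 1.5×10⁴ m/s.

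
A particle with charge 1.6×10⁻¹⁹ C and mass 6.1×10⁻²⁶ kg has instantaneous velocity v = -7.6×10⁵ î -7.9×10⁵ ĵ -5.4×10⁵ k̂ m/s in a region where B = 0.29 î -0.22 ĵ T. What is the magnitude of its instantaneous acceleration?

v×B = (-1.19×10⁵, -1.57×10⁵, 3.96×10⁵) N/C.
F = q v×B = (1.6×10⁻¹⁹ C)·(-1.19×10⁵, -1.57×10⁵, 3.96×10⁵) = (-1.90×10⁻¹⁴, -2.51×10⁻¹⁴, 6.34×10⁻¹⁴) N.
|a| = |F|/m = 7.078×10⁻¹⁴/6.1×10⁻²⁶ ≈ 1.16×10¹² m/s².

|a| ≈ 1.16×10¹² m/s²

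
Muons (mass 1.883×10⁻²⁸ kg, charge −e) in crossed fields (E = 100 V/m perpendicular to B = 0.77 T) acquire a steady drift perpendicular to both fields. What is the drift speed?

v_d ≈ 130 m/s

In crossed fields the guiding centre drifts at v_d = |E×B|/B² = E/B, independent of charge and mass.
v_d = 100/0.77 = 130 m/s.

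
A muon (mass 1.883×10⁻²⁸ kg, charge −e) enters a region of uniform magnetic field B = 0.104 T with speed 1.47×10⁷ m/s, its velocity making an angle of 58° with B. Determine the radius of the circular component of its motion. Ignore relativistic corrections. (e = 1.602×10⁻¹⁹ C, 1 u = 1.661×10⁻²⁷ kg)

v⊥ = v sinθ = 1.47×10⁷·sin58° ≈ 1.247×10⁷ m/s.
r = m v⊥/(|q|B) = (1.883×10⁻²⁸)(1.247×10⁷)/((1.602×10⁻¹⁹)(0.104)) ≈ 0.141 m.

r ≈ 0.141 m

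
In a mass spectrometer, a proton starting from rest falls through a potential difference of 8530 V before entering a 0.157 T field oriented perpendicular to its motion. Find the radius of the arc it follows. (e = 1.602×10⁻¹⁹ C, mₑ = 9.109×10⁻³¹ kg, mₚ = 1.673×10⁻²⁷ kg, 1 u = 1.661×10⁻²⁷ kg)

Acceleration: |q|V = ½mv² ⇒ v = √(2|q|V/m) = √(2·1.602×10⁻¹⁹·8530/1.673×10⁻²⁷) ≈ 1.278×10⁶ m/s.
In the field: r = mv/(|q|B) = (1.673×10⁻²⁷)(1.278×10⁶)/((1.602×10⁻¹⁹)(0.157)) ≈ 0.0850 m.

r ≈ 0.0850 m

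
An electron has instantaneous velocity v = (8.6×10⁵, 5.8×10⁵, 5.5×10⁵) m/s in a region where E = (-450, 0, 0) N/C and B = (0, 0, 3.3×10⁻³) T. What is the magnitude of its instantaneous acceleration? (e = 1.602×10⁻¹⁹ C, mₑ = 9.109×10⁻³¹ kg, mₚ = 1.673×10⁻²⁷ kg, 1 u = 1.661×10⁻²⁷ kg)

v×B = (1910, -2840, 0) N/C.
E + v×B = (1460, -2840, 0) N/C.
F = q(E + v×B) = (−1.602×10⁻¹⁹ C)·(1460, -2840, 0) = (-2.35×10⁻¹⁶, 4.55×10⁻¹⁶, 0) N.
|a| = |F|/m = 5.116×10⁻¹⁶/9.109×10⁻³¹ ≈ 5.62×10¹⁴ m/s².

|a| ≈ 5.62×10¹⁴ m/s²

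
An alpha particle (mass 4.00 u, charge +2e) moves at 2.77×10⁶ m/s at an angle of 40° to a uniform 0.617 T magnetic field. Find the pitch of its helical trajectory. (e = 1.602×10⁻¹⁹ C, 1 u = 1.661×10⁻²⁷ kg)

p ≈ 0.448 m

v∥ = v cosθ = 2.77×10⁶·cos40° ≈ 2.122×10⁶ m/s.
T = 2πm/(|q|B) = 2π(6.644×10⁻²⁷)/((3.204×10⁻¹⁹)(0.617)) ≈ 2.112×10⁻⁷ s.
pitch = v∥ T = (2.122×10⁶)(2.112×10⁻⁷) ≈ 0.448 m.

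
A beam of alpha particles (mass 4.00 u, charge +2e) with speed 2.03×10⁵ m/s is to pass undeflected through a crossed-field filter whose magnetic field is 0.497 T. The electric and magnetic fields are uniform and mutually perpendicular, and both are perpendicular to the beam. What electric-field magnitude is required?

E = 1.01×10⁵ V/m

For straight-line motion qE = qvB, so E = vB.
E = 2.03×10⁵ × 0.497 = 1.01×10⁵ V/m.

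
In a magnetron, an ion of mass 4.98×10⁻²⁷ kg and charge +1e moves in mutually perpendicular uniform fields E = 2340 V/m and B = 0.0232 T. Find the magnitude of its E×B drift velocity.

v_d ≈ 1.01×10⁵ m/s

The steady drift has the magnetic force balancing the electric force, so v_d = E/B.
v_d = 2340/0.0232 = 1.01×10⁵ m/s.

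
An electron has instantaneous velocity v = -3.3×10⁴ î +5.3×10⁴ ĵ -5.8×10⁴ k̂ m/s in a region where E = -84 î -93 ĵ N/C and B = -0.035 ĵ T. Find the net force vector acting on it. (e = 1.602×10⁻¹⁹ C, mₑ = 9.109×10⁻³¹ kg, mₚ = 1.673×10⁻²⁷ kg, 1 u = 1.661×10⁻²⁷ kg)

v×B = (-2030, 0, 1160) N/C.
E + v×B = (-2110, -93.0, 1160) N/C.
F = q(E + v×B) = (−1.602×10⁻¹⁹ C)·(-2110, -93.0, 1160) = (3.39×10⁻¹⁶, 1.49×10⁻¹⁷, -1.85×10⁻¹⁶) N.

F ≈ (3.39×10⁻¹⁶, 1.49×10⁻¹⁷, -1.85×10⁻¹⁶) N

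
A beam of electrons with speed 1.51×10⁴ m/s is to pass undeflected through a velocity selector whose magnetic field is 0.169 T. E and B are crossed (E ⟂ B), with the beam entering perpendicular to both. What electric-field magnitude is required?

E = 2550 V/m

For straight-line motion qE = qvB, so E = vB.
E = 1.51×10⁴ × 0.169 = 2550 V/m.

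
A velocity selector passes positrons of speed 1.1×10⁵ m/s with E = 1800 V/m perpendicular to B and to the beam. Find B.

B = 0.016 T

Balance of forces in the selector: qE = qvB ⇒ B = E/v.
B = 1800/1.1×10⁵ = 0.016 T.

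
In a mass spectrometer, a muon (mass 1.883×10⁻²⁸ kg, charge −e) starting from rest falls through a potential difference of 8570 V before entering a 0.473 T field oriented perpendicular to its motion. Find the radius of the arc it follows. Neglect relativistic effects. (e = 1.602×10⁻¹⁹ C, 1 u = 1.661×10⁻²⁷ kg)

r ≈ 9.49×10⁻³ m

Acceleration: |q|V = ½mv² ⇒ v = √(2|q|V/m) = √(2·1.602×10⁻¹⁹·8570/1.883×10⁻²⁸) ≈ 3.819×10⁶ m/s.
In the field: r = mv/(|q|B) = (1.883×10⁻²⁸)(3.819×10⁶)/((1.602×10⁻¹⁹)(0.473)) ≈ 9.49×10⁻³ m.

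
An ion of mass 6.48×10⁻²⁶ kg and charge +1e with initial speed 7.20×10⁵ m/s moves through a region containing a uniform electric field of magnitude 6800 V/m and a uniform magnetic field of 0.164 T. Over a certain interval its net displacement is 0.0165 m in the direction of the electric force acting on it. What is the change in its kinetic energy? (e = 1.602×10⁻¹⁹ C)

ΔKE ≈ 1.80×10⁻¹⁷ J

The magnetic force is always ⟂ v and does no work; only the electric force changes KE.
ΔKE = F_E · d = |q|E d = (1.602×10⁻¹⁹)(6800)(0.0165) ≈ 1.80×10⁻¹⁷ J.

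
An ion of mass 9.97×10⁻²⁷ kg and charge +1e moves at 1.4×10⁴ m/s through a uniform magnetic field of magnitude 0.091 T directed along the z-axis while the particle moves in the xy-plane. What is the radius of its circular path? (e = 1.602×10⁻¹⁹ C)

The magnetic force provides the centripetal force: |q|vB = mv²/r.
r = mv/(|q|B) = (9.97×10⁻²⁷)(1.4×10⁴)/((1.602×10⁻¹⁹)(0.091)) ≈ 9.6×10⁻³ m.

r ≈ 9.6×10⁻³ m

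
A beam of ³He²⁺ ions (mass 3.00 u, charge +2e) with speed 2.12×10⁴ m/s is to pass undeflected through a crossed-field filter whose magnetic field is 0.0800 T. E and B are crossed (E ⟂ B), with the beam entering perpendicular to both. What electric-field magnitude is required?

E = 1700 V/m

For straight-line motion qE = qvB, so E = vB.
E = 2.12×10⁴ × 0.0800 = 1700 V/m.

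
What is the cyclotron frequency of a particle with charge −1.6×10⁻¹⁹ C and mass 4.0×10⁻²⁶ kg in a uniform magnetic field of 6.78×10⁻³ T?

f = |q|B/(2πm).
f = (1.6×10⁻¹⁹)(6.78×10⁻³)/(2π·4.0×10⁻²⁶) ≈ 4320 Hz.

f ≈ 4320 Hz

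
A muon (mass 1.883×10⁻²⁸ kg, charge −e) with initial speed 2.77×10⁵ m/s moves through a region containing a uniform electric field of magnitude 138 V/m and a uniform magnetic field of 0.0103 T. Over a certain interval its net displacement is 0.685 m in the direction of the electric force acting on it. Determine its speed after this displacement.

B does no work; ΔKE = |q|E d.
½mv_f² = ½mv₀² + |q|Ed = ½(1.883×10⁻²⁸)(2.77×10⁵)² + (1.602×10⁻¹⁹)(138)(0.685) ≈ 7.224×10⁻¹⁸ J + 1.514×10⁻¹⁷ J ≈ 2.237×10⁻¹⁷ J.
v_f = √(2·2.237×10⁻¹⁷/1.883×10⁻²⁸) ≈ 4.87×10⁵ m/s.

v_f ≈ 4.87×10⁵ m/s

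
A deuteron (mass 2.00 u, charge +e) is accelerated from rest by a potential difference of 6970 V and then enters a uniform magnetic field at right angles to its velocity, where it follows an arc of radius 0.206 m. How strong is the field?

B ≈ 0.0825 T

v = √(2|q|V/m) = √(2·1.602×10⁻¹⁹·6970/3.322×10⁻²⁷) ≈ 8.199×10⁵ m/s.
B = mv/(|q|r) = (3.322×10⁻²⁷)(8.199×10⁵)/((1.602×10⁻¹⁹)(0.206)) ≈ 0.0825 T.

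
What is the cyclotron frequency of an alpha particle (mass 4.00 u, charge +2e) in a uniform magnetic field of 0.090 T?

f ≈ 6.9×10⁵ Hz

f = |q|B/(2πm).
f = (3.204×10⁻¹⁹)(0.090)/(2π·6.644×10⁻²⁷) ≈ 6.9×10⁵ Hz.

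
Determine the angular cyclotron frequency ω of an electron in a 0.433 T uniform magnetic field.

ω = |q|B/m.
ω = (1.602×10⁻¹⁹)(0.433)/9.109×10⁻³¹ ≈ 7.62×10¹⁰ rad/s.

ω ≈ 7.62×10¹⁰ rad/s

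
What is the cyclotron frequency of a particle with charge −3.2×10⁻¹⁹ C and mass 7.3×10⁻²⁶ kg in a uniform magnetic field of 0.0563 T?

f ≈ 3.93×10⁴ Hz

f = |q|B/(2πm).
f = (3.2×10⁻¹⁹)(0.0563)/(2π·7.3×10⁻²⁶) ≈ 3.93×10⁴ Hz.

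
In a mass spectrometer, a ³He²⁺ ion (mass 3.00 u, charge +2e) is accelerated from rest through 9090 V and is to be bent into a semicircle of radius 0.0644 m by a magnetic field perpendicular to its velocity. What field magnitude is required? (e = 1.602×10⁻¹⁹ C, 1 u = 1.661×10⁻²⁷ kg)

v = √(2|q|V/m) = √(2·3.204×10⁻¹⁹·9090/4.983×10⁻²⁷) ≈ 1.081×10⁶ m/s.
B = mv/(|q|r) = (4.983×10⁻²⁷)(1.081×10⁶)/((3.204×10⁻¹⁹)(0.0644)) ≈ 0.261 T.

B ≈ 0.261 T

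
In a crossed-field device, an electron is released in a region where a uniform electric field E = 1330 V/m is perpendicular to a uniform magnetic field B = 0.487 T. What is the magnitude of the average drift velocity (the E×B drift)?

v_d ≈ 2730 m/s

In crossed fields the guiding centre drifts at v_d = |E×B|/B² = E/B, independent of charge and mass.
v_d = 1330/0.487 = 2730 m/s.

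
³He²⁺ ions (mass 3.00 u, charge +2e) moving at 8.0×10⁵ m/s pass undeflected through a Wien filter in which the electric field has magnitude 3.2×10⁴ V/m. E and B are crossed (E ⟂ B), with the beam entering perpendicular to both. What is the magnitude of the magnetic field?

B = 0.040 T

Balance of forces in the selector: qE = qvB ⇒ B = E/v.
B = 3.2×10⁴/8.0×10⁵ = 0.040 T.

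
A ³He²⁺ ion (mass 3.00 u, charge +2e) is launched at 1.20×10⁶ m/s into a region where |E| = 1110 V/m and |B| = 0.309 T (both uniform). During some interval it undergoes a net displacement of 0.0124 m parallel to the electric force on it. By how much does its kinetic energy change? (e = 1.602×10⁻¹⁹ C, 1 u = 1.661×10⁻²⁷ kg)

The magnetic force is always ⟂ v and does no work; only the electric force changes KE.
ΔKE = F_E · d = |q|E d = (3.204×10⁻¹⁹)(1110)(0.0124) ≈ 4.41×10⁻¹⁸ J.

ΔKE ≈ 4.41×10⁻¹⁸ J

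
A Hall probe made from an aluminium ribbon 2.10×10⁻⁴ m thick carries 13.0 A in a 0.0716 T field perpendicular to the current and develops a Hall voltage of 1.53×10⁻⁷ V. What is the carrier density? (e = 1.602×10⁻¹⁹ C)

n ≈ 1.81×10²⁹ m⁻³

From V_H = IB/(n e t), n = IB/(V_H e t).
n = (13.0)(0.0716)/((1.53×10⁻⁷)(1.602×10⁻¹⁹)(2.10×10⁻⁴)) ≈ 1.81×10²⁹ m⁻³.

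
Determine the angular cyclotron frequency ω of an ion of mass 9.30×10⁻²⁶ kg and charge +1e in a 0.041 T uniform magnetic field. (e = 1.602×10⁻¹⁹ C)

ω ≈ 7.1×10⁴ rad/s

ω = |q|B/m.
ω = (1.602×10⁻¹⁹)(0.041)/9.30×10⁻²⁶ ≈ 7.1×10⁴ rad/s.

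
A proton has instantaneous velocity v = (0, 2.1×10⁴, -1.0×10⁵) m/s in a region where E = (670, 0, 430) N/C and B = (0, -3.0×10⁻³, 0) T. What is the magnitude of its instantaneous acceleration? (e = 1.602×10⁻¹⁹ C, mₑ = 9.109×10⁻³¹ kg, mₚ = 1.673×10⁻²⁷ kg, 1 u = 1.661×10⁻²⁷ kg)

v×B = (-300, 0, 0) N/C.
E + v×B = (370, 0, 430) N/C.
F = q(E + v×B) = (1.602×10⁻¹⁹ C)·(370, 0, 430) = (5.93×10⁻¹⁷, 0, 6.89×10⁻¹⁷) N.
|a| = |F|/m = 9.088×10⁻¹⁷/1.673×10⁻²⁷ ≈ 5.43×10¹⁰ m/s².

|a| ≈ 5.43×10¹⁰ m/s²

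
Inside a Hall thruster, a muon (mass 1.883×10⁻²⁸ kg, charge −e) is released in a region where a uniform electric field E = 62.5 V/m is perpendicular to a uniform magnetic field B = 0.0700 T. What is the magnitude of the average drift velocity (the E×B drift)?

v_d ≈ 893 m/s

The E×B drift speed is v_d = E/B.
v_d = 62.5/0.0700 = 893 m/s.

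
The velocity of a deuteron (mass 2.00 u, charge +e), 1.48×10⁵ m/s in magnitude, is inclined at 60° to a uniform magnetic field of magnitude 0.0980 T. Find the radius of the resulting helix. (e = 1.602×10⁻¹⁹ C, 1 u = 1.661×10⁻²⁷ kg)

v⊥ = v sinθ = 1.48×10⁵·sin60° ≈ 1.282×10⁵ m/s.
r = m v⊥/(|q|B) = (3.322×10⁻²⁷)(1.282×10⁵)/((1.602×10⁻¹⁹)(0.0980)) ≈ 0.0271 m.

r ≈ 0.0271 m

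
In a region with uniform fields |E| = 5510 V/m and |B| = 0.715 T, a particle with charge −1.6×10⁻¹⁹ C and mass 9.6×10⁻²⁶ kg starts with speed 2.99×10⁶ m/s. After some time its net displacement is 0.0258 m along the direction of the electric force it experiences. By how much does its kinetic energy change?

ΔKE ≈ 2.27×10⁻¹⁷ J

The magnetic force is always ⟂ v and does no work; only the electric force changes KE.
ΔKE = F_E · d = |q|E d = (1.6×10⁻¹⁹)(5510)(0.0258) ≈ 2.27×10⁻¹⁷ J.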